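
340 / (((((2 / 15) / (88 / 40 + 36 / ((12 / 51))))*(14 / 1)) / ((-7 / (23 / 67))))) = -13257960 / 23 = -576433.04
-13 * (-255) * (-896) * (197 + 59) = -760381440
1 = 1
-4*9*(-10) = 360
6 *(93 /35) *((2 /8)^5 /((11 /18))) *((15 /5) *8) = 7533 /12320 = 0.61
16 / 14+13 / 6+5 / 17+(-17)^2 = 208919 / 714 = 292.60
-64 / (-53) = 64 / 53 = 1.21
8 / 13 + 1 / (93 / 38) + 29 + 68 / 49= 1860863 / 59241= 31.41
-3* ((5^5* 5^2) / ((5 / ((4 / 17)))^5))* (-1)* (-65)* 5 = -24960000 / 1419857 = -17.58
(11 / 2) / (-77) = -1 / 14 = -0.07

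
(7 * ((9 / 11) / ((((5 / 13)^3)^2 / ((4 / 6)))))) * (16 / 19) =3243615648 / 3265625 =993.26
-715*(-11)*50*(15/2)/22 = 268125/2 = 134062.50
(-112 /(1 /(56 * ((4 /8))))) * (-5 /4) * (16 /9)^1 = 62720 /9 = 6968.89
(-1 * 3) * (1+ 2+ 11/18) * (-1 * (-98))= -3185/3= -1061.67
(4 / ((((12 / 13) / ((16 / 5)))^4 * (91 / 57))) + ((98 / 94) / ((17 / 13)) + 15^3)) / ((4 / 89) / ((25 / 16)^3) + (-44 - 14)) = -392453503901275 / 6088753402263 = -64.46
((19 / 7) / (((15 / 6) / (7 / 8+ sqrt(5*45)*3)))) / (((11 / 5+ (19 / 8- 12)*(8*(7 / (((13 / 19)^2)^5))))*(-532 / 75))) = 0.00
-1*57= -57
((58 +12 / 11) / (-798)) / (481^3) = -25 / 37571406873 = -0.00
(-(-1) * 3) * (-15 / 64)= -45 / 64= -0.70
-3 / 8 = -0.38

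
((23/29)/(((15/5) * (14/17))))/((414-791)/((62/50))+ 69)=-0.00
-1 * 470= -470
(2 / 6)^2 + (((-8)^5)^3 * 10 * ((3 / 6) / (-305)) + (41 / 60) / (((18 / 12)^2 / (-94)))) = 576792985034.38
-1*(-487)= 487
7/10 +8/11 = 157/110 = 1.43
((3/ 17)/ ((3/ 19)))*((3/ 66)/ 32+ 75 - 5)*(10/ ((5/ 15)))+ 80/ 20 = 2351.11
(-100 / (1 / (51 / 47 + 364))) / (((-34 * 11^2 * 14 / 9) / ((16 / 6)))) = 10295400 / 676753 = 15.21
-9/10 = -0.90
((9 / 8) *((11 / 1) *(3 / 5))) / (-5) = -297 / 200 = -1.48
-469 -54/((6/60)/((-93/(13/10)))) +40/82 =20340483/533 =38162.26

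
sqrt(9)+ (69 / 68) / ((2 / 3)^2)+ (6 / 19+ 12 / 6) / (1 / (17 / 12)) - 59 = -781963 / 15504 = -50.44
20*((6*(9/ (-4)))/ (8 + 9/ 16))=-4320/ 137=-31.53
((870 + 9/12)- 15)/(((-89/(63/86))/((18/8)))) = -1940841/122464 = -15.85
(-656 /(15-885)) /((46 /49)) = 8036 /10005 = 0.80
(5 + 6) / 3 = 11 / 3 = 3.67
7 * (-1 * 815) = -5705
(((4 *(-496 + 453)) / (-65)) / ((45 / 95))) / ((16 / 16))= 3268 / 585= 5.59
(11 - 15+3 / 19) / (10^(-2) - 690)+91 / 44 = 119620471 / 57683164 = 2.07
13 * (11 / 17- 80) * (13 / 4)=-227981 / 68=-3352.66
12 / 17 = 0.71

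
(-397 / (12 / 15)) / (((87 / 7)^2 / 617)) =-60012505 / 30276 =-1982.18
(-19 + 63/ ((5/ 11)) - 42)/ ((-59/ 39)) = -15132/ 295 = -51.29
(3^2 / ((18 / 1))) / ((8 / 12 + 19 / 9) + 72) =9 / 1346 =0.01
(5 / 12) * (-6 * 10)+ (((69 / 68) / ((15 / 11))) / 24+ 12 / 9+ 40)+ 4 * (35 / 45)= 19.48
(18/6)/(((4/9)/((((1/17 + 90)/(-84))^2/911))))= 7031883/825642944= 0.01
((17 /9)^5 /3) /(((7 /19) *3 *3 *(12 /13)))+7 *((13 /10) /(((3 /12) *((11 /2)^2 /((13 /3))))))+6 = 13.83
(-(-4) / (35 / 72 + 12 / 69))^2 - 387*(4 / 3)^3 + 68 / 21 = -22011057308 / 25087629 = -877.37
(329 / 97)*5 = 1645 / 97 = 16.96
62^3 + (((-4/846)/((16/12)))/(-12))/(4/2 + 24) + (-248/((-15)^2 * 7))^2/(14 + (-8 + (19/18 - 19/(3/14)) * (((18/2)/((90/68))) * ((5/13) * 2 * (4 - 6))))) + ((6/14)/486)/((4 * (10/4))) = 311918941862522683709/1308780091710000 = 238328.00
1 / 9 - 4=-35 / 9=-3.89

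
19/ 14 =1.36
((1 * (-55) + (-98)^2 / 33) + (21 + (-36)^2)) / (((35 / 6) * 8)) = 5125 / 154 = 33.28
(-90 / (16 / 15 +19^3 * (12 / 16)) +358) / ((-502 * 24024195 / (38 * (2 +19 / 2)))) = -24147746437 / 1861598089507455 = -0.00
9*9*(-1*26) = -2106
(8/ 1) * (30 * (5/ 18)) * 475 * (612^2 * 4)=47442240000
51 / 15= 17 / 5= 3.40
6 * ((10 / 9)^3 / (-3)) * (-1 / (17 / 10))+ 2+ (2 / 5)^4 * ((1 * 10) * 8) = 8770858 / 1549125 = 5.66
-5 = -5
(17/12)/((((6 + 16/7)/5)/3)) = 595/232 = 2.56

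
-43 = -43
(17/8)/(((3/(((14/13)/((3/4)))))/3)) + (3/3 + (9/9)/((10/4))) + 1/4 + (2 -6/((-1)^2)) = 0.70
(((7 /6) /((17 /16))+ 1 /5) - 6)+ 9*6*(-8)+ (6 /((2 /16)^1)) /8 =-109829 /255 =-430.70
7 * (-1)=-7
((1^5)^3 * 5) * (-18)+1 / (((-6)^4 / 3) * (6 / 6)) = -38879 / 432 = -90.00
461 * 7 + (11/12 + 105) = 39995/12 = 3332.92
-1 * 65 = -65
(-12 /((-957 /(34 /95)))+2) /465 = 60746 /14091825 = 0.00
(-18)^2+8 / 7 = 2276 / 7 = 325.14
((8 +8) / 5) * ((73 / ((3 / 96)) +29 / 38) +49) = 725272 / 95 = 7634.44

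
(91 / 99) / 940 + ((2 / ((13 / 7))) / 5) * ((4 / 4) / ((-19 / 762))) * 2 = -79416631 / 4597164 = -17.28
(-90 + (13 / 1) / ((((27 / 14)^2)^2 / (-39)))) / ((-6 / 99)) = 123395437 / 59049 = 2089.71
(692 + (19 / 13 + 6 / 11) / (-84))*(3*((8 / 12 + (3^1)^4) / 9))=18837.13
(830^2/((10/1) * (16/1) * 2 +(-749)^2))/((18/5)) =1722250/5051889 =0.34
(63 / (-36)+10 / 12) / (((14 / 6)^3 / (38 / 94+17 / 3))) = -0.44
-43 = -43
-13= -13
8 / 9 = 0.89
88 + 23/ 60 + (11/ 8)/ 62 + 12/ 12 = 665177/ 7440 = 89.41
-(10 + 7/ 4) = -47/ 4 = -11.75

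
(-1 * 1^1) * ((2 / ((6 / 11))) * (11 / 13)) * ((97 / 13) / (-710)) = 11737 / 359970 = 0.03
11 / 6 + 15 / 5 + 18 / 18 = 35 / 6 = 5.83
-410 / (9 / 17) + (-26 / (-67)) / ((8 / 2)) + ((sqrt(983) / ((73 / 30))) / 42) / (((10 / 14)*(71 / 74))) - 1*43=-985721 / 1206 + 74*sqrt(983) / 5183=-816.90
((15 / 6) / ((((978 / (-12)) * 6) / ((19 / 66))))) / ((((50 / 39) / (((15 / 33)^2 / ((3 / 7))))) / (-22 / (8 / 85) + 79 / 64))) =128646245 / 999719424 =0.13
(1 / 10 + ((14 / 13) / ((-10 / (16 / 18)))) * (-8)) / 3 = 1013 / 3510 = 0.29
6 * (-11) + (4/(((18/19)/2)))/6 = -1744/27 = -64.59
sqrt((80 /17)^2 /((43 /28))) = 160 *sqrt(301) /731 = 3.80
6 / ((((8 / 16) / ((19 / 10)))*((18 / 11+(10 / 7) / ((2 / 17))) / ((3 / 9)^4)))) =2926 / 143235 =0.02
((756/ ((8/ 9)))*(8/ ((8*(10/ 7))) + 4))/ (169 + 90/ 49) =3917403/ 167420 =23.40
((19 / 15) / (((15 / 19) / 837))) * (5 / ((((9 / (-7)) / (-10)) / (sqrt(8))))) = 147713.66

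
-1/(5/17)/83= -17/415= -0.04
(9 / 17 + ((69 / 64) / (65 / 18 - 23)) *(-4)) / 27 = 0.03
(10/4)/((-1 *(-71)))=5/142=0.04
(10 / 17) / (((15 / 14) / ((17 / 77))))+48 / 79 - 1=-0.27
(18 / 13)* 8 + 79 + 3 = 1210 / 13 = 93.08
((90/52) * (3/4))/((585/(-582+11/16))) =-27903/21632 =-1.29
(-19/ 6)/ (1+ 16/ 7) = -133/ 138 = -0.96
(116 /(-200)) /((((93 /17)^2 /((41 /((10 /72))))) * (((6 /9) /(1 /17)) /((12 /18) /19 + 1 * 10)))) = -5.07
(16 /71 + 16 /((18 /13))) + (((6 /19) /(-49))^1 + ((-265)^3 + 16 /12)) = -11071025601179 /594909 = -18609611.89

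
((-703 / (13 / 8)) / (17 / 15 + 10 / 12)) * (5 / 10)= -84360 / 767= -109.99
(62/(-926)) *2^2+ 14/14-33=-14940/463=-32.27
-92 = -92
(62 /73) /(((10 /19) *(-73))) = -589 /26645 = -0.02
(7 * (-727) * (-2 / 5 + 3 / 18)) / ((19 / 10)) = 35623 / 57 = 624.96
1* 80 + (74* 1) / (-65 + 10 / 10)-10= 2203 / 32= 68.84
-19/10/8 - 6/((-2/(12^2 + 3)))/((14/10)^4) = 449069/3920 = 114.56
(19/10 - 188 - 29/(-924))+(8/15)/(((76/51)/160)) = -11306543/87780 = -128.81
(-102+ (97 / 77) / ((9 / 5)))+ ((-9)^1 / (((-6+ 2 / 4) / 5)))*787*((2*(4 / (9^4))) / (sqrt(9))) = -98.68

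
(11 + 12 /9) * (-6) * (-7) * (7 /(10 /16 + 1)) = 2231.38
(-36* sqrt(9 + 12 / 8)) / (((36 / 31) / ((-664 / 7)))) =10292* sqrt(42) / 7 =9528.54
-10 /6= -5 /3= -1.67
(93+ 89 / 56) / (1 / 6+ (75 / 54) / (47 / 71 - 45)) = 37518651 / 53683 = 698.89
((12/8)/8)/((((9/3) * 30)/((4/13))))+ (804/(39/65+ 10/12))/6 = 6271243/67080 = 93.49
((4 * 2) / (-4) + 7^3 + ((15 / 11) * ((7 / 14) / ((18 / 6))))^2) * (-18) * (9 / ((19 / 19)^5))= -13370589 / 242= -55250.37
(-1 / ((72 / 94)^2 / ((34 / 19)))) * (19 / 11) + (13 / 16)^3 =-17269609 / 3649536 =-4.73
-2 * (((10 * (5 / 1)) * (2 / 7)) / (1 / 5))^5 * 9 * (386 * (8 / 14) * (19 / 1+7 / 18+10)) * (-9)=229718250000000000000 / 117649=1952572907547025.47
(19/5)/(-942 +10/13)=-13/3220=-0.00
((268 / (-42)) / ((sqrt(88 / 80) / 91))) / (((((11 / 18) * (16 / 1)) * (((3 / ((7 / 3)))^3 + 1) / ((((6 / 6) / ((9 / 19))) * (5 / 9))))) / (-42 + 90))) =-423605 * sqrt(110) / 4356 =-1019.93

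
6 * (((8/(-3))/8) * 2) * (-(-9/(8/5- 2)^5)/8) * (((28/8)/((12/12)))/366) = 65625/15616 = 4.20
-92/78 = -46/39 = -1.18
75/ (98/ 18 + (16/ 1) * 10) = 0.45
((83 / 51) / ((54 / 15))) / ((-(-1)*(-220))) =-83 / 40392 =-0.00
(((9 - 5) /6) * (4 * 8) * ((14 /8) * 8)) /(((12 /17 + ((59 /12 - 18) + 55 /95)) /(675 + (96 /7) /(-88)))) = -8593433088 /503041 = -17082.97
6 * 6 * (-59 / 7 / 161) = -2124 / 1127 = -1.88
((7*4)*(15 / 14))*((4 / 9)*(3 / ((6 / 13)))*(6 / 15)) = 104 / 3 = 34.67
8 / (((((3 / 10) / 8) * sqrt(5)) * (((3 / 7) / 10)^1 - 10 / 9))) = -26880 * sqrt(5) / 673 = -89.31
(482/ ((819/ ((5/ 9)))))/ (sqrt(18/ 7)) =1205 * sqrt(14)/ 22113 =0.20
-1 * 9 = -9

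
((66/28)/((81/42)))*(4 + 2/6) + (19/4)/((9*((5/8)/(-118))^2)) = 12702263/675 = 18818.17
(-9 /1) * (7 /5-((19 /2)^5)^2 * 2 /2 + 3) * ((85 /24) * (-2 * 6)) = -4690265683770981 /2048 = -2290168790903.80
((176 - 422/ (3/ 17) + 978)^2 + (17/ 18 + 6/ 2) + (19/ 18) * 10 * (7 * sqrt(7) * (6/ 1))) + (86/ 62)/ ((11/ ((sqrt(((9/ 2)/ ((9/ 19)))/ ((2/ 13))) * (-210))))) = 1531962.58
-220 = -220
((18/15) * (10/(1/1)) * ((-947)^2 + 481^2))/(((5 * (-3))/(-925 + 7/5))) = 4167911248/5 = 833582249.60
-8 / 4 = -2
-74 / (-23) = 74 / 23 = 3.22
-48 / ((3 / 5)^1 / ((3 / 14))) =-120 / 7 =-17.14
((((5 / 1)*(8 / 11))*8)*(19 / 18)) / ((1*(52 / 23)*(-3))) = -17480 / 3861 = -4.53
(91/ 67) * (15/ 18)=1.13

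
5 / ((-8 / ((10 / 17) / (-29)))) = 25 / 1972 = 0.01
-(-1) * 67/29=67/29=2.31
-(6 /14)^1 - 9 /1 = -66 /7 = -9.43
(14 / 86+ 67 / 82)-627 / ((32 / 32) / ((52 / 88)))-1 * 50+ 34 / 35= -25826548 / 61705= -418.55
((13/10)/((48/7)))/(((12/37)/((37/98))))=17797/80640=0.22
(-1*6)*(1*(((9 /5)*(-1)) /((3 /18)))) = 324 /5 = 64.80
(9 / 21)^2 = 9 / 49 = 0.18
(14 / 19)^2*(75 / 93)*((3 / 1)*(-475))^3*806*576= -588205800000000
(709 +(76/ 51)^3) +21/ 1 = 97274206/ 132651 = 733.31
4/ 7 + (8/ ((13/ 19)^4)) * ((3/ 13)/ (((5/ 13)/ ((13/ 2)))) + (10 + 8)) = 799699592/ 999635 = 799.99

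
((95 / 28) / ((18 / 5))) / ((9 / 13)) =6175 / 4536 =1.36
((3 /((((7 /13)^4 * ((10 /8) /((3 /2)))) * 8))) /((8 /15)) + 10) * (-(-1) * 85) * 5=654273475 /76832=8515.64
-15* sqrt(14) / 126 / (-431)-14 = -14+5* sqrt(14) / 18102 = -14.00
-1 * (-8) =8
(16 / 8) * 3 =6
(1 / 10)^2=1 / 100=0.01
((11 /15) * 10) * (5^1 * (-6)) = -220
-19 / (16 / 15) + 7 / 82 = -11629 / 656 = -17.73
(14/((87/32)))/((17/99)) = 14784/493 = 29.99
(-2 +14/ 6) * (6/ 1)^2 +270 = 282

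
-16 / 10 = -8 / 5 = -1.60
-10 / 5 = -2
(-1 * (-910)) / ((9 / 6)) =1820 / 3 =606.67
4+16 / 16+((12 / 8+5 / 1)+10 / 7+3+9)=349 / 14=24.93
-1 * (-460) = 460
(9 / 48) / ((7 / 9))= 27 / 112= 0.24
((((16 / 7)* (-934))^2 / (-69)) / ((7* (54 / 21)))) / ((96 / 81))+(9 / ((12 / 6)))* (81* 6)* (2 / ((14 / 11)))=383753 / 1127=340.51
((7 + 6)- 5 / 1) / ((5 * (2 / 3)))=12 / 5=2.40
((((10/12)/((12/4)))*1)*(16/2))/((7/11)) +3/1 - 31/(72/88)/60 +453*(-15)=-25662947/3780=-6789.14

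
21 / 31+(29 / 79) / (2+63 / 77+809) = 14824759 / 21869570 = 0.68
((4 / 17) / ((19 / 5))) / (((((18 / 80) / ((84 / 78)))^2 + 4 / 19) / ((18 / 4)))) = 28224000 / 25746347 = 1.10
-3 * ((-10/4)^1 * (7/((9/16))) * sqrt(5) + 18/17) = -54/17 + 280 * sqrt(5)/3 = 205.52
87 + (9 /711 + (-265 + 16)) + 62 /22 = -138318 /869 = -159.17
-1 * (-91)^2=-8281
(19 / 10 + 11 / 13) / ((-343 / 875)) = -1275 / 182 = -7.01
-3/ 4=-0.75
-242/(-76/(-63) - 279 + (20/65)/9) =198198/227485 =0.87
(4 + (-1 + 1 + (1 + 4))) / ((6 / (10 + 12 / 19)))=303 / 19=15.95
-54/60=-9/10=-0.90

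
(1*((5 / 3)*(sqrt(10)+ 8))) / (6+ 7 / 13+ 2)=65*sqrt(10) / 333+ 520 / 333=2.18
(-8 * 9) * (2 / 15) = -48 / 5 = -9.60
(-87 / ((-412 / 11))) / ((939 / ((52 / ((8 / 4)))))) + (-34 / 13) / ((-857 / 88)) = 239119903 / 718349398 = 0.33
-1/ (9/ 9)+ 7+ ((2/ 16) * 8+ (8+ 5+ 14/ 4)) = 47/ 2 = 23.50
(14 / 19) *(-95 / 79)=-70 / 79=-0.89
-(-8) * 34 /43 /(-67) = -272 /2881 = -0.09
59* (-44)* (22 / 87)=-57112 / 87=-656.46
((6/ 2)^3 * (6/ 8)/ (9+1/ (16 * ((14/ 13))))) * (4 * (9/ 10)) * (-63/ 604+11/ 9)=13782636/ 1531895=9.00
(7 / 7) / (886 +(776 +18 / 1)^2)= 1 / 631322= 0.00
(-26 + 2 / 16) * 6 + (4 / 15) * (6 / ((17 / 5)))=-10525 / 68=-154.78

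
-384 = -384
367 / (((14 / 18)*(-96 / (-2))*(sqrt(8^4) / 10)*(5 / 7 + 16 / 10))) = 9175 / 13824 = 0.66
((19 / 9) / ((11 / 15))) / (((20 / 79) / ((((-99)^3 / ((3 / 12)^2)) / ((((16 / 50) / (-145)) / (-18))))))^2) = 720171693936247588509375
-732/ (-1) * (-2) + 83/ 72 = -105325/ 72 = -1462.85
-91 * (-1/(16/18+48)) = 819/440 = 1.86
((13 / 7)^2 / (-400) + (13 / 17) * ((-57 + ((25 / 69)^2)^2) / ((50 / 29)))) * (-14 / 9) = 190948149675881 / 4855297318200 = 39.33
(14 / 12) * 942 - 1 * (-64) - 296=867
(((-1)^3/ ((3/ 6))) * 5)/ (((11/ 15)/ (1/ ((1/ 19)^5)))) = -371414850/ 11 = -33764986.36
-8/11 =-0.73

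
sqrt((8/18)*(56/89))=4*sqrt(1246)/267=0.53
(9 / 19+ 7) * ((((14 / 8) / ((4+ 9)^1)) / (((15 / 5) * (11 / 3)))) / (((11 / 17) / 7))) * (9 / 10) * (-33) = -1596861 / 54340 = -29.39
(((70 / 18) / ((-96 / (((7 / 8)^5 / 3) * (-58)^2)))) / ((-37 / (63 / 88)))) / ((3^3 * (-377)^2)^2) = 4117715 / 134512845824829947904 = 0.00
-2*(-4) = 8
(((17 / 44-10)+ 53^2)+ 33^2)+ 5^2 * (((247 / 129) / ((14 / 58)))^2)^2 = 3009581857659106109 / 29255240840364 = 102873.26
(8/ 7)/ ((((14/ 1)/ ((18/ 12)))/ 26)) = 156/ 49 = 3.18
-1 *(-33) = 33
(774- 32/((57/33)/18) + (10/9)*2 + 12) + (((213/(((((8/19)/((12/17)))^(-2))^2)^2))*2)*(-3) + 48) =5970955691052998/12381017456889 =482.27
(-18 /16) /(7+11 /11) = -9 /64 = -0.14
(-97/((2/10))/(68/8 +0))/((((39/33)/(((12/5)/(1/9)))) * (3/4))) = -307296/221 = -1390.48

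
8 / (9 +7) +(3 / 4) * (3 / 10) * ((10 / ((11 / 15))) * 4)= 281 / 22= 12.77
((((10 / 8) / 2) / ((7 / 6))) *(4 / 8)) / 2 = 15 / 112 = 0.13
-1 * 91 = -91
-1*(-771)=771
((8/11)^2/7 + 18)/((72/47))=359785/30492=11.80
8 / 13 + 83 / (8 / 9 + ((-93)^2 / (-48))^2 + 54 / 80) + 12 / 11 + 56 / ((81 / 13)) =3564858461116 / 333273222711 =10.70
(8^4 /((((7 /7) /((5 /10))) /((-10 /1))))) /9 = -20480 /9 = -2275.56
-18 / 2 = -9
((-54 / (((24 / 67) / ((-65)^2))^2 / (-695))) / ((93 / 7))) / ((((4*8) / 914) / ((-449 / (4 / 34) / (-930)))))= 271973966236736798125 / 5904384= 46063055220787.94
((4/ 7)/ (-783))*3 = -4/ 1827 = -0.00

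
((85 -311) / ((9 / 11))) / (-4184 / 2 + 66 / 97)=120571 / 912861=0.13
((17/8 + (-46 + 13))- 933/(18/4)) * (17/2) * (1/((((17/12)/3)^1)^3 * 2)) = -2778462/289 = -9614.06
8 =8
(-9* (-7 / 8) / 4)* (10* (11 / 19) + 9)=17703 / 608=29.12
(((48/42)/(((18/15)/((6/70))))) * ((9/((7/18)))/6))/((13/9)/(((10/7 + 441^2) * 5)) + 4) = 6616292220/84051447193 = 0.08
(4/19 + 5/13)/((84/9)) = 63/988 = 0.06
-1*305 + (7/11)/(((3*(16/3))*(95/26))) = -2549709/8360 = -304.99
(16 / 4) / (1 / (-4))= -16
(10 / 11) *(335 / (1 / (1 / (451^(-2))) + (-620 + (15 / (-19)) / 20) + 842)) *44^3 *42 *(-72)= -353440393.95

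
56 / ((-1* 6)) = -28 / 3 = -9.33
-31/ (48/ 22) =-341/ 24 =-14.21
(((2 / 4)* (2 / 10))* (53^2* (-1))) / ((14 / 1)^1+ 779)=-2809 / 7930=-0.35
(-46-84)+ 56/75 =-9694/75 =-129.25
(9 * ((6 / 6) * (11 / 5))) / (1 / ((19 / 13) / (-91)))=-1881 / 5915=-0.32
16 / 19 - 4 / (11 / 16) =-4.98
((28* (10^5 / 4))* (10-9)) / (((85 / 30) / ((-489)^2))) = 1004308200000 / 17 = 59076952941.18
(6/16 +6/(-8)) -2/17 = -67/136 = -0.49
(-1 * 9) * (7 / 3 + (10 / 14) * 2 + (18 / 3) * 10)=-4017 / 7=-573.86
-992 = -992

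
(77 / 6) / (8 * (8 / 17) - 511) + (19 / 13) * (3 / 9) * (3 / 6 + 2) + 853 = 287262425 / 336297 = 854.19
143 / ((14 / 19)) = 2717 / 14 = 194.07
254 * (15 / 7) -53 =3439 / 7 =491.29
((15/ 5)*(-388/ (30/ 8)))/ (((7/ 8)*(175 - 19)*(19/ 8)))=-0.96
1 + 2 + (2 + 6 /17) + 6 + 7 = 312 /17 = 18.35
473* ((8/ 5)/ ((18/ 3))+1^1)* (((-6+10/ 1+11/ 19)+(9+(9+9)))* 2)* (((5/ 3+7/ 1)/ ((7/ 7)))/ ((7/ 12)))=3935360/ 7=562194.29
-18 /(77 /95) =-1710 /77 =-22.21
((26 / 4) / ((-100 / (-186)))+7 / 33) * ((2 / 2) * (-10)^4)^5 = 40597000000000000000000 / 33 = 1230212121212121212121.21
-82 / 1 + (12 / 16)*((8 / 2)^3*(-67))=-3298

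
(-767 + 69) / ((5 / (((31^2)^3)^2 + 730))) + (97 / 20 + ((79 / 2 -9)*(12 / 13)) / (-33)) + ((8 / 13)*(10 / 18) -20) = -566062366327706726783077 / 5148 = -109957724616881648559.26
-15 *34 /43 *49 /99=-8330 /1419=-5.87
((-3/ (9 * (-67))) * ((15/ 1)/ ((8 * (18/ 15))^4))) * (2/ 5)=0.00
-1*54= -54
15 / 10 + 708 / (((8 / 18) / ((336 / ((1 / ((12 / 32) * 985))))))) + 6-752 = 395412971 / 2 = 197706485.50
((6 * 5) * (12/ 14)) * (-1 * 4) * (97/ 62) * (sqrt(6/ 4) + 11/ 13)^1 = -17460 * sqrt(6)/ 217 -384120/ 2821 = -333.25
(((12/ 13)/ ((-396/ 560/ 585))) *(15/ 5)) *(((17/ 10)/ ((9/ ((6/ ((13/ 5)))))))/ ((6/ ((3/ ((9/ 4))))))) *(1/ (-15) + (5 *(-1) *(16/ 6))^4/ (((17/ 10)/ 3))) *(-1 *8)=1146878629120/ 11583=99013953.99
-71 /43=-1.65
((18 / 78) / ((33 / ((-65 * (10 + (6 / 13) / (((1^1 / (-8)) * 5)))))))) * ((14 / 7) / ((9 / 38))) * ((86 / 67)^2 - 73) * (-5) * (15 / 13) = -14633.83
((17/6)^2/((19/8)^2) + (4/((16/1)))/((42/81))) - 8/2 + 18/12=-108193/181944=-0.59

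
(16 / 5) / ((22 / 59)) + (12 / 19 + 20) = 30528 / 1045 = 29.21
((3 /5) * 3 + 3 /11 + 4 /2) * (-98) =-21952 /55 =-399.13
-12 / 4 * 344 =-1032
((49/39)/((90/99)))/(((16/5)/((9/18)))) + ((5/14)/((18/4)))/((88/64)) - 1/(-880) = 792221/2882880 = 0.27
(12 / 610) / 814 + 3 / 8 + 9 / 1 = 9310149 / 993080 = 9.38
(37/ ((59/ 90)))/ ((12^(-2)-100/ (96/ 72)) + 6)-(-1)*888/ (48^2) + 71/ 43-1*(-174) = 84794867495/ 483937824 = 175.22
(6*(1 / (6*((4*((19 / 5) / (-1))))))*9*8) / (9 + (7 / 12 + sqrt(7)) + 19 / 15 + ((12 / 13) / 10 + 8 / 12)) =-25426440 / 59078011 + 2190240*sqrt(7) / 59078011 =-0.33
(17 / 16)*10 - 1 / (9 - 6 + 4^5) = 87287 / 8216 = 10.62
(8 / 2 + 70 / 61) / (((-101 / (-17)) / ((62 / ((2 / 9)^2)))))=6701859 / 6161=1087.79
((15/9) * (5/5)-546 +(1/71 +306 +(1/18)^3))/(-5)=98681257/2070360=47.66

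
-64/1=-64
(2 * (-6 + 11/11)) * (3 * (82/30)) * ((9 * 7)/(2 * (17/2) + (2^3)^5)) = -5166/32785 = -0.16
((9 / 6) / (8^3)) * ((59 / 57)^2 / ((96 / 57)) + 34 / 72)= 6065 / 1867776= 0.00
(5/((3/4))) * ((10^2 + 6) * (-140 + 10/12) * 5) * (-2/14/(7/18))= 180632.65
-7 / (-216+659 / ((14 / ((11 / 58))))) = 5684 / 168143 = 0.03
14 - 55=-41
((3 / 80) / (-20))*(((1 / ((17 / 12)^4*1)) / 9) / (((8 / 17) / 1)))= -27 / 245650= -0.00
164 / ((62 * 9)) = 82 / 279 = 0.29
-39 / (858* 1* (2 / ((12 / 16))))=-3 / 176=-0.02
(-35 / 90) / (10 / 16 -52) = 28 / 3699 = 0.01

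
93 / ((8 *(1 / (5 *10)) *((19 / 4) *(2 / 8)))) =9300 / 19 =489.47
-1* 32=-32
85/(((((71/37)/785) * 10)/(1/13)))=493765/1846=267.48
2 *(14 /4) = 7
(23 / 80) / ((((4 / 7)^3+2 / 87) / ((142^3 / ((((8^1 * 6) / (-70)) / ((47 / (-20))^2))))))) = -1266160485860333 / 40025600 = -31633766.54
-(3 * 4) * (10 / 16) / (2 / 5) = -75 / 4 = -18.75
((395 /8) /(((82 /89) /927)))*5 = 162943425 /656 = 248389.37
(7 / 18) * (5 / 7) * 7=35 / 18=1.94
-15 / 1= -15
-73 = -73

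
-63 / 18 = -7 / 2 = -3.50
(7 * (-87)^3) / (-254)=4609521 / 254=18147.72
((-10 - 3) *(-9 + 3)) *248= 19344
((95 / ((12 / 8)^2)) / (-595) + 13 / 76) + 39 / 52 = 34597 / 40698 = 0.85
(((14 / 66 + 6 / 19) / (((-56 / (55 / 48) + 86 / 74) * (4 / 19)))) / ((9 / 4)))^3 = -229614424152875 / 18014748981086130993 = -0.00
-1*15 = -15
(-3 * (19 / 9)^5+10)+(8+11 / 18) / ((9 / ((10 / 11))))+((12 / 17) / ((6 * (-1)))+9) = -390328315 / 3680721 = -106.05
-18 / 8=-9 / 4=-2.25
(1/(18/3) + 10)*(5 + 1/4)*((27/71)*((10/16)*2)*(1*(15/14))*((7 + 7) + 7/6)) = 3746925/9088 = 412.29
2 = 2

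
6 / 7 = 0.86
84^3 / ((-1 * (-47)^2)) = -592704 / 2209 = -268.31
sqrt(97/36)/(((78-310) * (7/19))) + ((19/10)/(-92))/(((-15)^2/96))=-19 * sqrt(97)/9744-76/8625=-0.03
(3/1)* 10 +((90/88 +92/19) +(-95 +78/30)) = -236317/4180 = -56.54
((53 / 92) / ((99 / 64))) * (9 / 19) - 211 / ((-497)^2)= 208449355 / 1187372263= 0.18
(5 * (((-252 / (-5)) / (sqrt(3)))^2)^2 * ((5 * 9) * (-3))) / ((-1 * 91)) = 1728324864 / 325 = 5317922.66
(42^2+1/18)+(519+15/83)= 3411155/1494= 2283.24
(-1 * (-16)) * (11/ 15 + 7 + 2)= 2336/ 15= 155.73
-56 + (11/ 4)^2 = -775/ 16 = -48.44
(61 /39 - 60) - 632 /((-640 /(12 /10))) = -446557 /7800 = -57.25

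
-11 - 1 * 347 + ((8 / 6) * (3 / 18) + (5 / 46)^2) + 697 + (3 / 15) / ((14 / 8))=226189231 / 666540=339.35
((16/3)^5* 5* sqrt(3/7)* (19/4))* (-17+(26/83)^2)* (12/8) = -1449854894080* sqrt(21)/3906063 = -1700963.30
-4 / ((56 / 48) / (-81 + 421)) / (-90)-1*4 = 188 / 21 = 8.95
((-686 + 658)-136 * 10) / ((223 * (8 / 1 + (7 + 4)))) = -0.33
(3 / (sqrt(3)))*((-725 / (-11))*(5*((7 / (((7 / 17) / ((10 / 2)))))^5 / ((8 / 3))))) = 48252952734375*sqrt(3) / 88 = 949733701717.69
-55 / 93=-0.59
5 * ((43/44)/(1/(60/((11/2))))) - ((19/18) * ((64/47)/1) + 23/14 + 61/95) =3375314923/68073390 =49.58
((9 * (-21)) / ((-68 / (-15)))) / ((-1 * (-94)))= -2835 / 6392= -0.44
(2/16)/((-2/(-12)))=3/4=0.75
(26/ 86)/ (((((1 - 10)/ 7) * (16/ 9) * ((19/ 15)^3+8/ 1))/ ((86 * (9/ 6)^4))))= -3553875/ 619136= -5.74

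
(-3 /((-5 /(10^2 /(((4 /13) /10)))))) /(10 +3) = 150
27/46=0.59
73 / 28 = 2.61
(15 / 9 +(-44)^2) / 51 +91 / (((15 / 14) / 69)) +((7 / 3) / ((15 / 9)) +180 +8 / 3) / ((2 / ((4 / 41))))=185284733 / 31365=5907.37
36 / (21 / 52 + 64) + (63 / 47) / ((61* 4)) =21679083 / 38406332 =0.56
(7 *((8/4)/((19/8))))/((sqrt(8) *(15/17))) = 476 *sqrt(2)/285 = 2.36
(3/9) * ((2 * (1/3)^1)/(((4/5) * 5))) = 0.06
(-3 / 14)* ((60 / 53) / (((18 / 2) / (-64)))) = 640 / 371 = 1.73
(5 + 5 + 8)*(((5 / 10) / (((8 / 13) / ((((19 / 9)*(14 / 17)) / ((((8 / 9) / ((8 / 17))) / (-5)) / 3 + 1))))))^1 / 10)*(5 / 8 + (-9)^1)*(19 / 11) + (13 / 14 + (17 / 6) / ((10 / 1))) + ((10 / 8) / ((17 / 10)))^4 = -29560699870883 / 728516933760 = -40.58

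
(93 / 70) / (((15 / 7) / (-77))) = -2387 / 50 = -47.74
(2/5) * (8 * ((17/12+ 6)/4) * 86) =7654/15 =510.27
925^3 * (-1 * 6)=-4748718750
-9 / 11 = -0.82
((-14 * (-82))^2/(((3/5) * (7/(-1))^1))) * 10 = -9413600/3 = -3137866.67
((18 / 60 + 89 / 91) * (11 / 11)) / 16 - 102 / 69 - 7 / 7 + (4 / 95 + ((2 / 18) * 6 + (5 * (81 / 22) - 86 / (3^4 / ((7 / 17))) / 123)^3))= 51297448616017895381661530615 / 8229397080470825787431904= 6233.44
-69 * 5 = -345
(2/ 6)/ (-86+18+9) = -1/ 177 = -0.01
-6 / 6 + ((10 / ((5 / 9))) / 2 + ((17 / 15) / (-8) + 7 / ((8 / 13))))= 19.23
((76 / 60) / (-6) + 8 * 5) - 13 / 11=38221 / 990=38.61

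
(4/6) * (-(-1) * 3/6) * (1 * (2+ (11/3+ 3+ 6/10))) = 139/45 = 3.09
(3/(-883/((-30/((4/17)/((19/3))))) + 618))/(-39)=-1615/12997868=-0.00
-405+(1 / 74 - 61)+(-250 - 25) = -54833 / 74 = -740.99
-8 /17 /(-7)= 0.07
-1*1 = -1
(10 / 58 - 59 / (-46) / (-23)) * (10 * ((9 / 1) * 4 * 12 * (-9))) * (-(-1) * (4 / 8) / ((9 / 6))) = -23191920 / 15341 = -1511.76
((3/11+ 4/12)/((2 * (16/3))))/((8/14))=35/352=0.10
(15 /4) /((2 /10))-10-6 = 11 /4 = 2.75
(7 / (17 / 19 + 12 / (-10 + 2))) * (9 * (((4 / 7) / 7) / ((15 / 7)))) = -456 / 115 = -3.97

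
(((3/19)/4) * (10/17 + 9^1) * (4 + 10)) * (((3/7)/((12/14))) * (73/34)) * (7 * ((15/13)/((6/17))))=8745765/67184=130.18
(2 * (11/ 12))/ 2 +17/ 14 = 179/ 84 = 2.13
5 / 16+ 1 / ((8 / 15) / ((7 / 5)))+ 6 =143 / 16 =8.94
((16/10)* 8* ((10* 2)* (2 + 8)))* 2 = 5120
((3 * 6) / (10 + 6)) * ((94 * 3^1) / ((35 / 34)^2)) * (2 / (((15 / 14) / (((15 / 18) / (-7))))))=-81498 / 1225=-66.53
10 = 10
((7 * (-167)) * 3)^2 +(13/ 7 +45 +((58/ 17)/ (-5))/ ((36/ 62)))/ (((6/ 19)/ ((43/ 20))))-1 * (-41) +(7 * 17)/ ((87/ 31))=229205047917311/ 18635400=12299443.42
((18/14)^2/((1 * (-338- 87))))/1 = -81/20825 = -0.00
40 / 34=20 / 17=1.18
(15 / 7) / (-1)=-15 / 7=-2.14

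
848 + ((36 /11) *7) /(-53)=494132 /583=847.57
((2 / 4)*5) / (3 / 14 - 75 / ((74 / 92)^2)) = -47915 / 2217693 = -0.02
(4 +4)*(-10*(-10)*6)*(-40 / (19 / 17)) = -3264000 / 19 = -171789.47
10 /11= 0.91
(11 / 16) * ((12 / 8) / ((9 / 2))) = 0.23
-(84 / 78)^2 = -196 / 169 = -1.16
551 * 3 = 1653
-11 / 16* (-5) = 55 / 16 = 3.44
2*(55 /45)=22 /9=2.44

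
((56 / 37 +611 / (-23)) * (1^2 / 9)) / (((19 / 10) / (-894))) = 63530620 / 48507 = 1309.72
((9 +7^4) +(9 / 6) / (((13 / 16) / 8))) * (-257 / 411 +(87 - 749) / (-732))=220543673 / 325923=676.67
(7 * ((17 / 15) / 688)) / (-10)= -0.00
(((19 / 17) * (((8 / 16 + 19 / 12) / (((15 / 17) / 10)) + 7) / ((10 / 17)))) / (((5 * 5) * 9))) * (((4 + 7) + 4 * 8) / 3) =450167 / 121500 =3.71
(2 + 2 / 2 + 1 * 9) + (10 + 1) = 23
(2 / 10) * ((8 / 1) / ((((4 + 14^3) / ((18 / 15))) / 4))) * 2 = 32 / 5725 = 0.01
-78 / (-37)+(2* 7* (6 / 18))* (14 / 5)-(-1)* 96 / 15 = 11974 / 555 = 21.57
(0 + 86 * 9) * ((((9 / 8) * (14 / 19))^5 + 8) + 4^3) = 71033952019005 / 1267762688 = 56030.95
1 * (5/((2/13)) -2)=61/2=30.50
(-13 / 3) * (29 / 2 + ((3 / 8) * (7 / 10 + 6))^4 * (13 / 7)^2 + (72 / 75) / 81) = -107046071440919 / 162570240000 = -658.46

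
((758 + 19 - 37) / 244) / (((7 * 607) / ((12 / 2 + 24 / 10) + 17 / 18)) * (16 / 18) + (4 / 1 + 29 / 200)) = 31117000 / 4189552529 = 0.01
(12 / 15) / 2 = 2 / 5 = 0.40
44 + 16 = 60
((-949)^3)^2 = 730461405459781801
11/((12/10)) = 55/6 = 9.17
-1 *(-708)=708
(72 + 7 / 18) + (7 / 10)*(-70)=421 / 18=23.39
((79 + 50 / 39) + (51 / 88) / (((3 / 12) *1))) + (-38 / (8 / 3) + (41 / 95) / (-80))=222831511 / 3260400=68.34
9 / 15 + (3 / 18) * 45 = 81 / 10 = 8.10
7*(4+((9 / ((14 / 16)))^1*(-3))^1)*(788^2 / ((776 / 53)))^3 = -13087985405039209992032 / 912673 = -14340278944418439.02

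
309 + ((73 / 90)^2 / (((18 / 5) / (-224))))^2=26369602669 / 13286025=1984.76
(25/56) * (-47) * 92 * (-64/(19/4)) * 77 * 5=190256000/19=10013473.68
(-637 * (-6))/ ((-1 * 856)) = -1911/ 428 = -4.46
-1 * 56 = -56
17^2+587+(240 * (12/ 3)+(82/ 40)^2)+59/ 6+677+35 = 2562.04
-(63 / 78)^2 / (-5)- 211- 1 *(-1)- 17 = -766819 / 3380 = -226.87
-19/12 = -1.58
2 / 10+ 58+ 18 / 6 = 306 / 5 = 61.20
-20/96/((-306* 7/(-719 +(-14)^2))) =-0.05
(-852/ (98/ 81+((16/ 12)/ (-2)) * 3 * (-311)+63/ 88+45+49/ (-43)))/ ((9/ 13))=-377204256/ 204679157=-1.84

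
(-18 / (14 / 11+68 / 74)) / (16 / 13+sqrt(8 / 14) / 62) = -7695688 / 1153133+57629 * sqrt(7) / 2306266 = -6.61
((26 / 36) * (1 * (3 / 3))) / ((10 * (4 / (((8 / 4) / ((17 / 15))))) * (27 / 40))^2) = 650 / 210681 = 0.00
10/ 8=1.25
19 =19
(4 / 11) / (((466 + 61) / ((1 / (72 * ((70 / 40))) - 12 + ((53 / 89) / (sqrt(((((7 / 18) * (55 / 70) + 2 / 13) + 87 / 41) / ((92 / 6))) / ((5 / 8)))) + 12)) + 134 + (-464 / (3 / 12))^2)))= 212 * sqrt(9108007935) / 25554677423 + 868107242 / 365211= 2377.00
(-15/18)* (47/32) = -235/192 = -1.22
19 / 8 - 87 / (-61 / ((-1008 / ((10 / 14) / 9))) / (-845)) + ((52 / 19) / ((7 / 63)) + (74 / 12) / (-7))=2980373290877 / 194712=15306572.22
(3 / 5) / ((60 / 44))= 11 / 25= 0.44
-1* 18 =-18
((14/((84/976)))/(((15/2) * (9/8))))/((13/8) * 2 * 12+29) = 1952/6885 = 0.28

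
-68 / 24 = -17 / 6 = -2.83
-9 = -9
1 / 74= 0.01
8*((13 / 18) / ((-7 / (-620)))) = 32240 / 63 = 511.75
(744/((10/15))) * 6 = 6696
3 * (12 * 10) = 360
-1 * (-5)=5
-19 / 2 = -9.50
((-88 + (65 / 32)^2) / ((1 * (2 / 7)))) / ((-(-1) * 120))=-200403 / 81920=-2.45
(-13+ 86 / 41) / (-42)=149 / 574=0.26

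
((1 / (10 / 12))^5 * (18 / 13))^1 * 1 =139968 / 40625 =3.45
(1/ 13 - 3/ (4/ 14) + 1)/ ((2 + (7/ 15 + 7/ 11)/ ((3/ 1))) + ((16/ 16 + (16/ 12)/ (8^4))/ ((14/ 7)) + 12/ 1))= -17740800/ 27991639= -0.63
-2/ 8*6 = -3/ 2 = -1.50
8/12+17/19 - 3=-82/57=-1.44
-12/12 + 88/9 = 79/9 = 8.78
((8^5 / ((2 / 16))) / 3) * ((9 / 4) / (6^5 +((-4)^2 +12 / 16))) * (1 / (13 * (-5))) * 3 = -2359296 / 2026115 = -1.16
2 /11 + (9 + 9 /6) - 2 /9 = 10.46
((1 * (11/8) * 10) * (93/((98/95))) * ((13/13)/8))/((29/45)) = 21866625/90944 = 240.44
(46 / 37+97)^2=13213225 / 1369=9651.73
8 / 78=4 / 39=0.10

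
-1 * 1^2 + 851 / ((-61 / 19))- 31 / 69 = -266.51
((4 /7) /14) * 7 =2 /7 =0.29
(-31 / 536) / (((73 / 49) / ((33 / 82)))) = -50127 / 3208496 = -0.02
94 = 94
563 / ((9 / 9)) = 563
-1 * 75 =-75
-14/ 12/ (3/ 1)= -7/ 18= -0.39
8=8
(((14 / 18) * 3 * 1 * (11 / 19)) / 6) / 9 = 77 / 3078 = 0.03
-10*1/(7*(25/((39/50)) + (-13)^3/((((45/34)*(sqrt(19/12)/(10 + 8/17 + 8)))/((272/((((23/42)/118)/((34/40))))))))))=765603515625/24638890916322190752078022811 + 548662585948152000*sqrt(57)/3519841559474598678868288973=0.00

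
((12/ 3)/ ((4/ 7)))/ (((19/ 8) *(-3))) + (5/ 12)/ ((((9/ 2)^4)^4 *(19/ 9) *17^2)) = -3332142081819717496/ 3391644618995152977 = -0.98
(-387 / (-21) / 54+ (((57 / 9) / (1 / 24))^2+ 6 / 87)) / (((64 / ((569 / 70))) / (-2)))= -9607396007 / 1636992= -5868.93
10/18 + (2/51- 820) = -125369/153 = -819.41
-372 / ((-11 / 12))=4464 / 11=405.82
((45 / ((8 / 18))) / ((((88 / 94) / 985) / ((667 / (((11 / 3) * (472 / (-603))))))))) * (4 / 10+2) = -13573903670055 / 228448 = -59417914.23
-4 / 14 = -2 / 7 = -0.29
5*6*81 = 2430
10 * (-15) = -150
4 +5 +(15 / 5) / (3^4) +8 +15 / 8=4085 / 216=18.91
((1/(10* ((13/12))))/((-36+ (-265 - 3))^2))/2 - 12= -72084477/6007040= -12.00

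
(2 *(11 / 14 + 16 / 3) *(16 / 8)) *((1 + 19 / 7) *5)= 66820 / 147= 454.56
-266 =-266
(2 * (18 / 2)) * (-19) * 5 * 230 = -393300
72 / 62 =1.16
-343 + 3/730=-250387/730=-343.00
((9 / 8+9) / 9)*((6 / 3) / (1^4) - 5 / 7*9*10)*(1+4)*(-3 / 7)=14715 / 98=150.15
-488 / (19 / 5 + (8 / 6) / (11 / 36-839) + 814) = -1207720 / 2023917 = -0.60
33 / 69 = 11 / 23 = 0.48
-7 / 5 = -1.40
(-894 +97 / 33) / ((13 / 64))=-1881920 / 429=-4386.76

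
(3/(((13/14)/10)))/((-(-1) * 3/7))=980/13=75.38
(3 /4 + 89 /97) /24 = 647 /9312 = 0.07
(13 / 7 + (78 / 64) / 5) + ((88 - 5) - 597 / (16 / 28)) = -1074807 / 1120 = -959.65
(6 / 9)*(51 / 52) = 17 / 26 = 0.65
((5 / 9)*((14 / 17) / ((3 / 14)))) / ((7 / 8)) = 1120 / 459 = 2.44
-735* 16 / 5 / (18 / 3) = -392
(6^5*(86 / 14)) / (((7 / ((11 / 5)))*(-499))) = -3678048 / 122255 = -30.09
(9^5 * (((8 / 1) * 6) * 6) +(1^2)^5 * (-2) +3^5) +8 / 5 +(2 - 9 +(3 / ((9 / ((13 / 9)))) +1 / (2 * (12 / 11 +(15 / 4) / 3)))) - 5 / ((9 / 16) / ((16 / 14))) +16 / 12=1655312052281 / 97335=17006339.47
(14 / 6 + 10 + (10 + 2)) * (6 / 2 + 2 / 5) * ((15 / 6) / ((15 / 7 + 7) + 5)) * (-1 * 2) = -8687 / 297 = -29.25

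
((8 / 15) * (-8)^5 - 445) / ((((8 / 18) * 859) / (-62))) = 2910.38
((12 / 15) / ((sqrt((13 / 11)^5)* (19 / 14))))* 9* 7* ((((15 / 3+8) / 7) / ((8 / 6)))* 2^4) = 731808* sqrt(143) / 16055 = 545.07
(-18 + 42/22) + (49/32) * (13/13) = -5125/352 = -14.56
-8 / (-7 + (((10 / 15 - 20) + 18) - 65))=6 / 55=0.11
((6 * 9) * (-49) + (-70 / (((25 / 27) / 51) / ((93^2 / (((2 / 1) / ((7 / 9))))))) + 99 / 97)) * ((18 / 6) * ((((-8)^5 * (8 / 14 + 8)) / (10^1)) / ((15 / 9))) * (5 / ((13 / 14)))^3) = 21817926621037854720 / 213109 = 102379189152207.81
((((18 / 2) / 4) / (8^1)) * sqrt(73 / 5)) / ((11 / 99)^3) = 6561 * sqrt(365) / 160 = 783.42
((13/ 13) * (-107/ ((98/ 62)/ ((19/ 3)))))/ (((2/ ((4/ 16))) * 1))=-63023/ 1176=-53.59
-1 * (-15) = 15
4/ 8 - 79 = -157/ 2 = -78.50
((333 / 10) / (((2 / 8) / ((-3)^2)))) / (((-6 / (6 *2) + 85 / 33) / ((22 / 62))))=204.93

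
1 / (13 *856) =1 / 11128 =0.00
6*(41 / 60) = 41 / 10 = 4.10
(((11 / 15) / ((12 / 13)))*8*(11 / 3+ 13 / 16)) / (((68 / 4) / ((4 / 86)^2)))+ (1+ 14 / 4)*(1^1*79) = 7016575 / 19737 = 355.50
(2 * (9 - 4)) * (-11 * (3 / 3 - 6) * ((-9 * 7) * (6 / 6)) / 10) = -3465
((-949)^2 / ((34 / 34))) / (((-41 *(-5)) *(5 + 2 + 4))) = 900601 / 2255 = 399.38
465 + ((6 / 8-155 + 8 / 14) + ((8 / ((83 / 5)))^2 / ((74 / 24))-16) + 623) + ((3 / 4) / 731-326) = 772657008602 / 1304287481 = 592.40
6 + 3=9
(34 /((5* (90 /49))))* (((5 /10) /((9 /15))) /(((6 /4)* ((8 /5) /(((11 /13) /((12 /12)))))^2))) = 503965 /876096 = 0.58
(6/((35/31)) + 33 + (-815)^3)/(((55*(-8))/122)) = 288942005956/1925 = 150099743.35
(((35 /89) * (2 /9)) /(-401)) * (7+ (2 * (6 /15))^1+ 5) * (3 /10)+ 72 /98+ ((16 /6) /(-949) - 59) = -1450524755213 /24893612835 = -58.27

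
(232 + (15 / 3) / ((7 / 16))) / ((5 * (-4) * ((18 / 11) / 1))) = -781 / 105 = -7.44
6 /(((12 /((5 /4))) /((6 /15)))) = 1 /4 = 0.25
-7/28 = -1/4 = -0.25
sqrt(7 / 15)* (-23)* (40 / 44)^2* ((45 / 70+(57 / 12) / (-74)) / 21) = -12535* sqrt(105) / 358974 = -0.36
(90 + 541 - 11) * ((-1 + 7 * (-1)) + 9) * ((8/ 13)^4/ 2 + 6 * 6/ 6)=107516680/ 28561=3764.46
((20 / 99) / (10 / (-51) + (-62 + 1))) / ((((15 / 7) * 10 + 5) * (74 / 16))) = -3808 / 140997417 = -0.00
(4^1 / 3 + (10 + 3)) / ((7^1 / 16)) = 688 / 21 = 32.76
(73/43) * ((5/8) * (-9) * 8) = -3285/43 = -76.40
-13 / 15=-0.87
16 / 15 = 1.07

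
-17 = -17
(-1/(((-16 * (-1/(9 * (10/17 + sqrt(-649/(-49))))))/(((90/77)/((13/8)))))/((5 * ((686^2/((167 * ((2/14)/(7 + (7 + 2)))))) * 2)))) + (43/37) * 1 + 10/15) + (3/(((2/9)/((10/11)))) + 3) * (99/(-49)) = -4356374400 * sqrt(649)/23881- 236952360427235/315444129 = -5398409.92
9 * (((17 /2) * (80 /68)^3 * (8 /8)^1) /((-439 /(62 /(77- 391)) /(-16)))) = -17856000 /19918747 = -0.90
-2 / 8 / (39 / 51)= -17 / 52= -0.33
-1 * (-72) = 72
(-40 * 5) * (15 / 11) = -3000 / 11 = -272.73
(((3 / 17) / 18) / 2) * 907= 907 / 204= 4.45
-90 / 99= -10 / 11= -0.91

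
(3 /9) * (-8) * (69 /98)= -92 /49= -1.88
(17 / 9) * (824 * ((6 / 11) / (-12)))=-7004 / 99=-70.75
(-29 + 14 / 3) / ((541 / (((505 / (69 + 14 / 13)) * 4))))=-1916980 / 1478553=-1.30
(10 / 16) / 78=5 / 624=0.01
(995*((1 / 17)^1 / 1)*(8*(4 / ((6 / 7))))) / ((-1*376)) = -13930 / 2397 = -5.81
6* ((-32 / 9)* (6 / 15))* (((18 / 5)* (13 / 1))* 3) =-29952 / 25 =-1198.08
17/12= 1.42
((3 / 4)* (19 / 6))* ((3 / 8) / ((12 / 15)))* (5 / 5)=285 / 256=1.11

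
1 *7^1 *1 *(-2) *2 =-28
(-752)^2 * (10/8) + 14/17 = 12016974/17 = 706880.82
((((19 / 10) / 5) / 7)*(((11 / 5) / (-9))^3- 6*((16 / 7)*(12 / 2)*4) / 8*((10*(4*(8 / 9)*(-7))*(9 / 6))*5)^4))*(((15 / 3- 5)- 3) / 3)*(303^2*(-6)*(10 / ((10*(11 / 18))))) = -17645152754073600515946178 / 721875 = -24443501650664727987.46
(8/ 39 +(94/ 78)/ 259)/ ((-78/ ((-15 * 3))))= 815/ 6734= 0.12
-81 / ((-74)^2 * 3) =-27 / 5476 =-0.00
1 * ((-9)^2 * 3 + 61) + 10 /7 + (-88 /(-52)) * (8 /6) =307.68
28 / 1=28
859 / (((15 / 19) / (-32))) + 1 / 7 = -3655889 / 105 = -34817.99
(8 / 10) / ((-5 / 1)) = -4 / 25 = -0.16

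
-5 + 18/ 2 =4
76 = 76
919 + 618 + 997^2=995546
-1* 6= -6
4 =4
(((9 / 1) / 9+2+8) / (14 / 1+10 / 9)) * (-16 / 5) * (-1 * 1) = 198 / 85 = 2.33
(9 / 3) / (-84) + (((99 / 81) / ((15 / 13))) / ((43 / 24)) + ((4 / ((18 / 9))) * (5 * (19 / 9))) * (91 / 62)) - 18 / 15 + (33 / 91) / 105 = 4637925269 / 152841780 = 30.34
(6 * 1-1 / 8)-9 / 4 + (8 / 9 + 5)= 685 / 72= 9.51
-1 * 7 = -7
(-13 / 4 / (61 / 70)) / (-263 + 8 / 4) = 455 / 31842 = 0.01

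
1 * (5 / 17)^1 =5 / 17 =0.29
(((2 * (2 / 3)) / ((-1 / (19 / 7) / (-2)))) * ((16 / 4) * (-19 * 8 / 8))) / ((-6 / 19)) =109744 / 63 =1741.97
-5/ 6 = -0.83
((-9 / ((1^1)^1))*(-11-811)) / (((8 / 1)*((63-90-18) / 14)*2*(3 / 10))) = -959 / 2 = -479.50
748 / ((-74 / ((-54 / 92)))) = 5049 / 851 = 5.93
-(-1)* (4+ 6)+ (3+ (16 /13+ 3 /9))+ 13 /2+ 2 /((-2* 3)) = 539 /26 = 20.73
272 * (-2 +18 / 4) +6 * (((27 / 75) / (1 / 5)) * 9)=3886 / 5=777.20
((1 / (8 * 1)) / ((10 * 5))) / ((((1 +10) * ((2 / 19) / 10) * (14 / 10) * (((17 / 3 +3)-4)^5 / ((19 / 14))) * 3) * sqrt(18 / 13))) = 9747 * sqrt(26) / 18552776704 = 0.00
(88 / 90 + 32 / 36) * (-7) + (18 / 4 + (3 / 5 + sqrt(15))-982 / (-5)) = 192.31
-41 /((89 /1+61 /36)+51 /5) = -7380 /18161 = -0.41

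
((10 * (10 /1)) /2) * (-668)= -33400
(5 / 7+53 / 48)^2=373321 / 112896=3.31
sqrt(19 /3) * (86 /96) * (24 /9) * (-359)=-15437 * sqrt(57) /54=-2158.27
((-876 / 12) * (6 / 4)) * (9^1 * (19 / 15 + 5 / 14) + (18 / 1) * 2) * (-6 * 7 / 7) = 2327751 / 70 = 33253.59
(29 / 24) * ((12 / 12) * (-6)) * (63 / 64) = -1827 / 256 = -7.14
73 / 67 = 1.09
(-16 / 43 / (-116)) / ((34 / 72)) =144 / 21199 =0.01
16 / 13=1.23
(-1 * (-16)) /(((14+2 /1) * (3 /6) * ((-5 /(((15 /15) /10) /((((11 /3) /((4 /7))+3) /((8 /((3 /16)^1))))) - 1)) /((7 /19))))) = 4326 /53675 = 0.08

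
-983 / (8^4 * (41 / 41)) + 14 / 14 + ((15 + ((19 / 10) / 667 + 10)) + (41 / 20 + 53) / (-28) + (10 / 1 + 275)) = 29527494617 / 95621120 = 308.80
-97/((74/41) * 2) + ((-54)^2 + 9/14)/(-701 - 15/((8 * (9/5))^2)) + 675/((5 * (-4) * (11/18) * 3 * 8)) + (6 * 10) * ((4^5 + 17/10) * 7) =23787841843950361/55222873552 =430760.67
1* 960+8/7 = 6728/7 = 961.14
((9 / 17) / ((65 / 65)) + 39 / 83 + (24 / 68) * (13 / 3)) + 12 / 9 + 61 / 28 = 715957 / 118524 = 6.04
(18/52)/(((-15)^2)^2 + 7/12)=54/7897591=0.00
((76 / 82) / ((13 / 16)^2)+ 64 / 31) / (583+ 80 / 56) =5215168 / 878742709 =0.01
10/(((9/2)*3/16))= 320/27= 11.85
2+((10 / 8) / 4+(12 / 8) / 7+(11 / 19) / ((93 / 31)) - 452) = -2868205 / 6384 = -449.28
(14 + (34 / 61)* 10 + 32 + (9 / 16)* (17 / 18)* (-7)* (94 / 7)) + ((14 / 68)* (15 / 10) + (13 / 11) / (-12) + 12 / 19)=25781047 / 10403184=2.48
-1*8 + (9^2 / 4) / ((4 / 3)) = 115 / 16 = 7.19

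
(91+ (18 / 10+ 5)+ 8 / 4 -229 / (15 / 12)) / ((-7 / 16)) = 6672 / 35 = 190.63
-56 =-56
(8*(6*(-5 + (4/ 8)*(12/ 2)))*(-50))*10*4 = 192000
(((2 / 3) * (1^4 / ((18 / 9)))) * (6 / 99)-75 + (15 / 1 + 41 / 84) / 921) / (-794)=21264599 / 225232392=0.09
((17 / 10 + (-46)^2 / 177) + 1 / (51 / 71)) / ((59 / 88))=6640524 / 295885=22.44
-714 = -714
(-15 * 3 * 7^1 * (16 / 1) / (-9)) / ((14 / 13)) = 520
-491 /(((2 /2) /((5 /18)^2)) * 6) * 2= -12275 /972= -12.63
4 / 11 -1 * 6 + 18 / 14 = -335 / 77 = -4.35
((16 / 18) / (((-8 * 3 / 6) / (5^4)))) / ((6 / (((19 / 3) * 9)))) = -11875 / 9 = -1319.44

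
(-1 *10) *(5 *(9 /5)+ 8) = -170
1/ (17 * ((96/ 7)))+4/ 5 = 0.80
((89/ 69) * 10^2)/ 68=2225/ 1173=1.90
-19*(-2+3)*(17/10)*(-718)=115957/5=23191.40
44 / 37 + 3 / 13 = 1.42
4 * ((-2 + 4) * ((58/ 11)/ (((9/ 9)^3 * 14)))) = 232/ 77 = 3.01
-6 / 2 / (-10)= 3 / 10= 0.30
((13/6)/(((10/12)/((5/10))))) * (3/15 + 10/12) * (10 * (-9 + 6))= -403/10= -40.30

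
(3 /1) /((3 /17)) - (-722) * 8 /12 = 1495 /3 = 498.33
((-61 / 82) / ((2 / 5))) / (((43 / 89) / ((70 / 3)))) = -950075 / 10578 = -89.82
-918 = -918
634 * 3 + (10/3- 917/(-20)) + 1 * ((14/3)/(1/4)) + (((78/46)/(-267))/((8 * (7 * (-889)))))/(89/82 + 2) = 63485028899893/32228356930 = 1969.85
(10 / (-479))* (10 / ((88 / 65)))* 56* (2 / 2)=-45500 / 5269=-8.64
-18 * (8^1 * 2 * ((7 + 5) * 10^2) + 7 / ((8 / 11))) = -1383093 / 4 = -345773.25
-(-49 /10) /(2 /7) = 343 /20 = 17.15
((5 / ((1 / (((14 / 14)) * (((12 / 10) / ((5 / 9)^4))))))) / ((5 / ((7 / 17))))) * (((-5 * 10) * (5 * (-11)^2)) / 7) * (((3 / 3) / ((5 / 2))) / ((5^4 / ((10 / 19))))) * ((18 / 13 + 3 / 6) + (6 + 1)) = -4401276264 / 65609375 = -67.08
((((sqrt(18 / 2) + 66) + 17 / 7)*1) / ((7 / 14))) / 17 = 1000 / 119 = 8.40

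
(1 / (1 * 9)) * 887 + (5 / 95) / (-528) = 2966125 / 30096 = 98.56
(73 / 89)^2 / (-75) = -5329 / 594075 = -0.01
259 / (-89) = -259 / 89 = -2.91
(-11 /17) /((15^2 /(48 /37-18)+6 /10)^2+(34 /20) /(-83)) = -968601700 /247949837129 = -0.00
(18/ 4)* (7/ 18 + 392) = 7063/ 4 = 1765.75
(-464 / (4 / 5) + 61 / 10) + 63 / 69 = -572.99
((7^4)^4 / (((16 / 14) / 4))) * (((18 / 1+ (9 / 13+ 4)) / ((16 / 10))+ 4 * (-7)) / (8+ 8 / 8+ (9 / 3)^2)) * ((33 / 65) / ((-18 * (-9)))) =-1225730178198593683 / 4380480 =-279816407836.26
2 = 2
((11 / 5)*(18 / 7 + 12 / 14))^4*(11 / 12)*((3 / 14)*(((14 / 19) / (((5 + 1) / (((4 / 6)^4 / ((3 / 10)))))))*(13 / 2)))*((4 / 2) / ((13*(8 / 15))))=329832448 / 3421425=96.40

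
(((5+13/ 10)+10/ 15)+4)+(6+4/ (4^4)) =16303/ 960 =16.98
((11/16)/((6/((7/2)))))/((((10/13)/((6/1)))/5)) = 1001/64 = 15.64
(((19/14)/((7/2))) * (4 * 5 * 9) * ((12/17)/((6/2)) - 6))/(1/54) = -369360/17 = -21727.06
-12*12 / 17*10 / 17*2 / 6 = -480 / 289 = -1.66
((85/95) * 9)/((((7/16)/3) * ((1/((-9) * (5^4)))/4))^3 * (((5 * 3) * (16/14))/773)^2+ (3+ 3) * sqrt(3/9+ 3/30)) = 55983137341320000000000/809867038731354655608959999999999999999069+ 83609755010726897643840000000000000000000 * sqrt(390)/809867038731354655608959999999999999999069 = 2.04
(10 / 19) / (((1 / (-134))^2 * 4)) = 44890 / 19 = 2362.63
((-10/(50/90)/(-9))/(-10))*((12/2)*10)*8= -96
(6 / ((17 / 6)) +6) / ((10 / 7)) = 5.68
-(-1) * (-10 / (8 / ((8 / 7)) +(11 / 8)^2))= -640 / 569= -1.12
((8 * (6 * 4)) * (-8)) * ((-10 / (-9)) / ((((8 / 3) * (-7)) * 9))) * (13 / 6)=4160 / 189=22.01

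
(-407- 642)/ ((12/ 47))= -49303/ 12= -4108.58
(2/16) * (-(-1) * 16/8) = 1/4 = 0.25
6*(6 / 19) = 36 / 19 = 1.89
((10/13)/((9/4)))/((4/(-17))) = -170/117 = -1.45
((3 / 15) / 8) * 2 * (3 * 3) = 9 / 20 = 0.45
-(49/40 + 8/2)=-209/40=-5.22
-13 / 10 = -1.30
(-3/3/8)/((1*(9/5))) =-5/72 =-0.07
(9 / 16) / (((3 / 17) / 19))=969 / 16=60.56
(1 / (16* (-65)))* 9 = -9 / 1040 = -0.01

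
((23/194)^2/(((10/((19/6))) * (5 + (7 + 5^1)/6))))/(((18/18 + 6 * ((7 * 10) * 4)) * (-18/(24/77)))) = -10051/1534519643580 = -0.00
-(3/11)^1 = -3/11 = -0.27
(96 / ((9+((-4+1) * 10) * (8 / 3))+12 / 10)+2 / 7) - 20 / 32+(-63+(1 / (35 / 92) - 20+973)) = 87060109 / 97720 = 890.91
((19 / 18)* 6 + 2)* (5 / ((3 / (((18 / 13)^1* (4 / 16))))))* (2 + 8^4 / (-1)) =-255875 / 13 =-19682.69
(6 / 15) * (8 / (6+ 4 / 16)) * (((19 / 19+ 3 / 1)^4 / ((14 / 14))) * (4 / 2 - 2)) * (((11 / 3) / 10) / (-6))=0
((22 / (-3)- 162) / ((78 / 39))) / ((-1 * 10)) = 127 / 15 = 8.47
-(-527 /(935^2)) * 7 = 217 /51425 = 0.00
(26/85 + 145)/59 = 12351/5015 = 2.46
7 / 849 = 0.01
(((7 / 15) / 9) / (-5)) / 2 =-7 / 1350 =-0.01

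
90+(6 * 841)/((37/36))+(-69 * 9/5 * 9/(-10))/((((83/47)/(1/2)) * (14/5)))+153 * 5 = 4966602111/859880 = 5775.92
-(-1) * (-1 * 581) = -581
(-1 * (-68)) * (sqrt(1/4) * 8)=272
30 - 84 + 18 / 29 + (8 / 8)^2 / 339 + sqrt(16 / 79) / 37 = -524743 / 9831 + 4*sqrt(79) / 2923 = -53.36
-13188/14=-942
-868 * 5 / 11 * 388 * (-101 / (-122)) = -85037960 / 671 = -126733.17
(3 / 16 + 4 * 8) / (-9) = -515 / 144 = -3.58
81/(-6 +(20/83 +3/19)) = -127737/8833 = -14.46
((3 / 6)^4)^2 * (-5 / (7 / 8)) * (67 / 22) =-335 / 4928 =-0.07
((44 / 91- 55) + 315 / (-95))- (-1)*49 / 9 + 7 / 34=-27608111 / 529074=-52.18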